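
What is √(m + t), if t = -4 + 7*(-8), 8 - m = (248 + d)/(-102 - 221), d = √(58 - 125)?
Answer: √(-5345004 + 323*I*√67)/323 ≈ 0.0017702 + 7.1577*I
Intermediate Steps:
d = I*√67 (d = √(-67) = I*√67 ≈ 8.1853*I)
m = 2832/323 + I*√67/323 (m = 8 - (248 + I*√67)/(-102 - 221) = 8 - (248 + I*√67)/(-323) = 8 - (248 + I*√67)*(-1)/323 = 8 - (-248/323 - I*√67/323) = 8 + (248/323 + I*√67/323) = 2832/323 + I*√67/323 ≈ 8.7678 + 0.025342*I)
t = -60 (t = -4 - 56 = -60)
√(m + t) = √((2832/323 + I*√67/323) - 60) = √(-16548/323 + I*√67/323)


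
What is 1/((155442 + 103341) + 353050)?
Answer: 1/611833 ≈ 1.6344e-6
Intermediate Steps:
1/((155442 + 103341) + 353050) = 1/(258783 + 353050) = 1/611833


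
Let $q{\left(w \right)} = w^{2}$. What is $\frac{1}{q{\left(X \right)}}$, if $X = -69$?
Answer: $\frac{1}{4761} \approx 0.00021004$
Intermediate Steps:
$\frac{1}{q{\left(X \right)}} = \frac{1}{\left(-69\right)^{2}} = \frac{1}{4761}$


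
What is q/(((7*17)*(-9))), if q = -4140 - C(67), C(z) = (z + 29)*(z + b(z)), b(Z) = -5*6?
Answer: 2564/357 ≈ 7.1821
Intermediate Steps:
b(Z) = -30
C(z) = (-30 + z)*(29 + z) (C(z) = (z + 29)*(z - 30) = (29 + z)*(-30 + z) = (-30 + z)*(29 + z))
q = -7692 (q = -4140 - (-870 + 67² - 1*67) = -4140 - (-870 + 4489 - 67) = -4140 - 1*3552 = -4140 - 3552 = -7692)
q/(((7*17)*(-9))) = -7692/((7*17)*(-9)) = -7692/(119*(-9)) = -7692/(-1071) = -7692*(-1/1071) = 2564/357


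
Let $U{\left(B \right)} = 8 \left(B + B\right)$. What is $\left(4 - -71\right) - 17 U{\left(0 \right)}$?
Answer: $75$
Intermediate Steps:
$U{\left(B \right)} = 16 B$ ($U{\left(B \right)} = 8 \cdot 2 B = 16 B$)
$\left(4 - -71\right) - 17 U{\left(0 \right)} = \left(4 - -71\right) - 17 \cdot 16 \cdot 0 = \left(4 + 71\right) - 0 = 75 + 0 = 75$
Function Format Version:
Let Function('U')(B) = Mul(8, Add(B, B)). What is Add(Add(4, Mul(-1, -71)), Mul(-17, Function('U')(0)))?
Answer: 75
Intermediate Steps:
Function('U')(B) = Mul(16, B) (Function('U')(B) = Mul(8, Mul(2, B)) = Mul(16, B))
Add(Add(4, Mul(-1, -71)), Mul(-17, Function('U')(0))) = Add(Add(4, Mul(-1, -71)), Mul(-17, Mul(16, 0))) = Add(Add(4, 71), Mul(-17, 0)) = Add(75, 0) = 75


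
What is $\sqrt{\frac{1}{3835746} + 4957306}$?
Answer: $\frac{\sqrt{8104064700810095738}}{1278582} \approx 2226.5$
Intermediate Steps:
$\sqrt{\frac{1}{3835746} + 4957306} = \sqrt{\frac{19014966660277}{3835746}} = \frac{\sqrt{8104064700810095738}}{1278582}$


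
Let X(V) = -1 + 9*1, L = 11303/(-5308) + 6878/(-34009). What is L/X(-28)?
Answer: -420912151/1444158176 ≈ -0.29146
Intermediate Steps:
L = -420912151/180519772 (L = 11303*(-1/5308) + 6878*(-1/34009) = -11303/5308 - 6878/34009 = -420912151/180519772 ≈ -2.3317)
X(V) = 8 (X(V) = -1 + 9 = 8)
L/X(-28) = -420912151/180519772/8 = -420912151/180519772*⅛ = -420912151/1444158176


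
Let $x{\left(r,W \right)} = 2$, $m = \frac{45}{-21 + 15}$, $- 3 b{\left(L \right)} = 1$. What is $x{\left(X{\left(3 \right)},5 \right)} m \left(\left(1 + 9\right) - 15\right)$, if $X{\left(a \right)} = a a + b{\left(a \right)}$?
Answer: $75$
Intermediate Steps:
$b{\left(L \right)} = - \frac{1}{3}$ ($b{\left(L \right)} = \left(- \frac{1}{3}\right) 1 = - \frac{1}{3}$)
$X{\left(a \right)} = - \frac{1}{3} + a^{2}$ ($X{\left(a \right)} = a a - \frac{1}{3} = a^{2} - \frac{1}{3} = - \frac{1}{3} + a^{2}$)
$m = - \frac{15}{2}$ ($m = \frac{45}{-6} = 45 \left(- \frac{1}{6}\right) = - \frac{15}{2} \approx -7.5$)
$x{\left(X{\left(3 \right)},5 \right)} m \left(\left(1 + 9\right) - 15\right) = 2 \left(- \frac{15}{2}\right) \left(\left(1 + 9\right) - 15\right) = - 15 \left(10 - 15\right) = \left(-15\right) \left(-5\right) = 75$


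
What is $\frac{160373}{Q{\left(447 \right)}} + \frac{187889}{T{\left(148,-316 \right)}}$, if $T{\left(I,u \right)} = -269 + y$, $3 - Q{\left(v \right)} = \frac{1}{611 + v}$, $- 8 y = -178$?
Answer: $\frac{165084176570}{3131751} \approx 52713.0$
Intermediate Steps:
$y = \frac{89}{4}$ ($y = \left(- \frac{1}{8}\right) \left(-178\right) = \frac{89}{4} \approx 22.25$)
$Q{\left(v \right)} = 3 - \frac{1}{611 + v}$
$T{\left(I,u \right)} = - \frac{987}{4}$ ($T{\left(I,u \right)} = -269 + \frac{89}{4} = - \frac{987}{4}$)
$\frac{160373}{Q{\left(447 \right)}} + \frac{187889}{T{\left(148,-316 \right)}} = \frac{160373}{\frac{1}{611 + 447} \left(1832 + 3 \cdot 447\right)} + \frac{187889}{- \frac{987}{4}} = \frac{160373}{\frac{1}{1058} \left(1832 + 1341\right)} + 187889 \left(- \frac{4}{987}\right) = \frac{160373}{\frac{1}{1058} \cdot 3173} - \frac{751556}{987} = \frac{160373}{\frac{3173}{1058}} - \frac{751556}{987} = 160373 \cdot \frac{1058}{3173} - \frac{751556}{987} = \frac{169674634}{3173} - \frac{751556}{987} = \frac{165084176570}{3131751}$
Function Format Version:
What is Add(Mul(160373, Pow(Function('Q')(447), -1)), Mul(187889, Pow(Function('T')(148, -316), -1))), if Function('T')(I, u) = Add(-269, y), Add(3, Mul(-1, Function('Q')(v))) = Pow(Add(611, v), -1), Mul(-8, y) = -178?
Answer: Rational(165084176570, 3131751) ≈ 52713.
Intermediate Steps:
y = Rational(89, 4) (y = Mul(Rational(-1, 8), -178) = Rational(89, 4) ≈ 22.250)
Function('Q')(v) = Add(3, Mul(-1, Pow(Add(611, v), -1)))
Function('T')(I, u) = Rational(-987, 4) (Function('T')(I, u) = Add(-269, Rational(89, 4)) = Rational(-987, 4))
Add(Mul(160373, Pow(Function('Q')(447), -1)), Mul(187889, Pow(Function('T')(148, -316), -1))) = Add(Mul(160373, Pow(Mul(Pow(Add(611, 447), -1), Add(1832, Mul(3, 447))), -1)), Mul(187889, Pow(Rational(-987, 4), -1))) = Add(Mul(160373, Pow(Mul(Pow(1058, -1), Add(1832, 1341)), -1)), Mul(187889, Rational(-4, 987))) = Add(Mul(160373, Pow(Mul(Rational(1, 1058), 3173), -1)), Rational(-751556, 987)) = Add(Mul(160373, Pow(Rational(3173, 1058), -1)), Rational(-751556, 987)) = Add(Mul(160373, Rational(1058, 3173)), Rational(-751556, 987)) = Add(Rational(169674634, 3173), Rational(-751556, 987)) = Rational(165084176570, 3131751)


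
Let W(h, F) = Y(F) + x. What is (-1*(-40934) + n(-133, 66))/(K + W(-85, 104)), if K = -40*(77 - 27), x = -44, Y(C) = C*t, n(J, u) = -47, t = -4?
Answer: -13629/820 ≈ -16.621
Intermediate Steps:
Y(C) = -4*C (Y(C) = C*(-4) = -4*C)
K = -2000 (K = -40*50 = -2000)
W(h, F) = -44 - 4*F (W(h, F) = -4*F - 44 = -44 - 4*F)
(-1*(-40934) + n(-133, 66))/(K + W(-85, 104)) = (-1*(-40934) - 47)/(-2000 + (-44 - 4*104)) = (40934 - 47)/(-2000 + (-44 - 416)) = 40887/(-2000 - 460) = 40887/(-2460) = 40887*(-1/2460) = -13629/820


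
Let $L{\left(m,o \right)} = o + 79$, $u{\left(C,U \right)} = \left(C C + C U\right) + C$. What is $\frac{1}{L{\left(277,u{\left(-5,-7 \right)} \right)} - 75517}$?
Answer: $- \frac{1}{75383} \approx -1.3266 \cdot 10^{-5}$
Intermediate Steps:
$u{\left(C,U \right)} = C + C^{2} + C U$ ($u{\left(C,U \right)} = \left(C^{2} + C U\right) + C = C + C^{2} + C U$)
$L{\left(m,o \right)} = 79 + o$
$\frac{1}{L{\left(277,u{\left(-5,-7 \right)} \right)} - 75517} = \frac{1}{\left(79 - 5 \left(1 - 5 - 7\right)\right) - 75517} = \frac{1}{\left(79 - -55\right) - 75517} = \frac{1}{\left(79 + 55\right) - 75517} = \frac{1}{134 - 75517} = \frac{1}{-75383} = - \frac{1}{75383}$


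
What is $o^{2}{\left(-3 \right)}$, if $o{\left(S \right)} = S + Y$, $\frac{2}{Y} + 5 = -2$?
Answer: $\frac{529}{49} \approx 10.796$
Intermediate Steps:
$Y = - \frac{2}{7}$ ($Y = \frac{2}{-5 - 2} = \frac{2}{-7} = 2 \left(- \frac{1}{7}\right) = - \frac{2}{7} \approx -0.28571$)
$o{\left(S \right)} = - \frac{2}{7} + S$ ($o{\left(S \right)} = S - \frac{2}{7} = - \frac{2}{7} + S$)
$o^{2}{\left(-3 \right)} = \left(- \frac{2}{7} - 3\right)^{2} = \left(- \frac{23}{7}\right)^{2} = \frac{529}{49}$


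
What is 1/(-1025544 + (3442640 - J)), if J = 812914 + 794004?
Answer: 1/810178 ≈ 1.2343e-6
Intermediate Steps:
J = 1606918
1/(-1025544 + (3442640 - J)) = 1/(-1025544 + (3442640 - 1*1606918)) = 1/(-1025544 + (3442640 - 1606918)) = 1/(-1025544 + 1835722) = 1/810178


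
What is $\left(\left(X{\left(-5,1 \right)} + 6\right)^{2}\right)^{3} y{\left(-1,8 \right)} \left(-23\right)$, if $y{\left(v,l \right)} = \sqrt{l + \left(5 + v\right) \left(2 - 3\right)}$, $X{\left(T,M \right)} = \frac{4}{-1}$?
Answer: $-2944$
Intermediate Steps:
$X{\left(T,M \right)} = -4$ ($X{\left(T,M \right)} = 4 \left(-1\right) = -4$)
$y{\left(v,l \right)} = \sqrt{-5 + l - v}$ ($y{\left(v,l \right)} = \sqrt{l + \left(5 + v\right) \left(-1\right)} = \sqrt{l - \left(5 + v\right)} = \sqrt{-5 + l - v}$)
$\left(\left(X{\left(-5,1 \right)} + 6\right)^{2}\right)^{3} y{\left(-1,8 \right)} \left(-23\right) = \left(\left(-4 + 6\right)^{2}\right)^{3} \sqrt{-5 + 8 - -1} \left(-23\right) = \left(2^{2}\right)^{3} \sqrt{-5 + 8 + 1} \left(-23\right) = 4^{3} \sqrt{4} \left(-23\right) = 64 \cdot 2 \left(-23\right) = 128 \left(-23\right) = -2944$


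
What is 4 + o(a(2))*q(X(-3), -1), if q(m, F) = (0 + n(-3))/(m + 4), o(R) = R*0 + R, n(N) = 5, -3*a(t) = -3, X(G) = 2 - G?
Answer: 41/9 ≈ 4.5556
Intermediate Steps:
a(t) = 1 (a(t) = -⅓*(-3) = 1)
o(R) = R (o(R) = 0 + R = R)
q(m, F) = 5/(4 + m) (q(m, F) = (0 + 5)/(m + 4) = 5/(4 + m))
4 + o(a(2))*q(X(-3), -1) = 4 + 1*(5/(4 + (2 - 1*(-3)))) = 4 + 1*(5/(4 + (2 + 3))) = 4 + 1*(5/(4 + 5)) = 4 + 1*(5/9) = 4 + 5/9 = 41/9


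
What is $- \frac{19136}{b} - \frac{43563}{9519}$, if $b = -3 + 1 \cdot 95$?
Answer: $- \frac{674505}{3173} \approx -212.58$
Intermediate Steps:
$b = 92$ ($b = -3 + 95 = 92$)
$- \frac{19136}{b} - \frac{43563}{9519} = - \frac{19136}{92} - \frac{43563}{9519} = \left(-19136\right) \frac{1}{92} - \frac{14521}{3173} = -208 - \frac{14521}{3173} = - \frac{674505}{3173}$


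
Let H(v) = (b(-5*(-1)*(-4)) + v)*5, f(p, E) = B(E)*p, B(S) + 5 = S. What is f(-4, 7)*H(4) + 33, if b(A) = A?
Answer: 673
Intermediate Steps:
B(S) = -5 + S
f(p, E) = p*(-5 + E) (f(p, E) = (-5 + E)*p = p*(-5 + E))
H(v) = -100 + 5*v (H(v) = (-5*(-1)*(-4) + v)*5 = (5*(-4) + v)*5 = (-20 + v)*5 = -100 + 5*v)
f(-4, 7)*H(4) + 33 = (-4*(-5 + 7))*(-100 + 5*4) + 33 = (-4*2)*(-100 + 20) + 33 = -8*(-80) + 33 = 640 + 33 = 673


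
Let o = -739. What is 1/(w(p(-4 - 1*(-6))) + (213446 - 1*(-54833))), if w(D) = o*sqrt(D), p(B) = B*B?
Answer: 1/266801 ≈ 3.7481e-6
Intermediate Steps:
p(B) = B**2
w(D) = -739*sqrt(D)
1/(w(p(-4 - 1*(-6))) + (213446 - 1*(-54833))) = 1/(-739*sqrt((-4 - 1*(-6))**2) + (213446 - 1*(-54833))) = 1/(-739*sqrt((-4 + 6)**2) + (213446 + 54833)) = 1/(-739*sqrt(2**2) + 268279) = 1/(-739*sqrt(4) + 268279) = 1/(-739*2 + 268279) = 1/(-1478 + 268279) = 1/266801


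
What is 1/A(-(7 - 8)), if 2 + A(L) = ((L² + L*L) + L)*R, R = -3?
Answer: -1/11 ≈ -0.090909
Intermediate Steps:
A(L) = -2 - 6*L² - 3*L (A(L) = -2 + ((L² + L*L) + L)*(-3) = -2 + ((L² + L²) + L)*(-3) = -2 + (2*L² + L)*(-3) = -2 + (L + 2*L²)*(-3) = -2 + (-6*L² - 3*L) = -2 - 6*L² - 3*L)
1/A(-(7 - 8)) = 1/(-2 - 6*(7 - 8)² - (-3)*(7 - 8)) = 1/(-2 - 6*(-1*(-1))² - (-3)*(-1)) = 1/(-2 - 6*1² - 3*1) = 1/(-2 - 6*1 - 3) = 1/(-2 - 6 - 3) = 1/(-11) = -1/11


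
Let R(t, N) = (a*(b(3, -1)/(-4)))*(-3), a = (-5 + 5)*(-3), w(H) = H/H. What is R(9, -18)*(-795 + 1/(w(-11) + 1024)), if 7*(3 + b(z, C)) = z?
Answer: 0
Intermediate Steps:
b(z, C) = -3 + z/7
w(H) = 1
a = 0 (a = 0*(-3) = 0)
R(t, N) = 0 (R(t, N) = (0*((-3 + (⅐)*3)/(-4)))*(-3) = (0*((-3 + 3/7)*(-¼)))*(-3) = (0*(-18/7*(-¼)))*(-3) = (0*(9/14))*(-3) = 0*(-3) = 0)
R(9, -18)*(-795 + 1/(w(-11) + 1024)) = 0*(-795 + 1/(1 + 1024)) = 0*(-795 + 1/1025) = 0*(-814874/1025) = 0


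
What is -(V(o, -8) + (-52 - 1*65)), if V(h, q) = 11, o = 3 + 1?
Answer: 106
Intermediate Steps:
o = 4
-(V(o, -8) + (-52 - 1*65)) = -(11 + (-52 - 1*65)) = -(11 + (-52 - 65)) = -(11 - 117) = -1*(-106) = 106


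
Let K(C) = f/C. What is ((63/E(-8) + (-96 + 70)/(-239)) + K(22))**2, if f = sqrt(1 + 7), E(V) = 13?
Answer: 28697035923/1168067329 + 30790*sqrt(2)/34177 ≈ 25.842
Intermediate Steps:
f = 2*sqrt(2) (f = sqrt(8) = 2*sqrt(2) ≈ 2.8284)
K(C) = 2*sqrt(2)/C (K(C) = (2*sqrt(2))/C = 2*sqrt(2)/C)
((63/E(-8) + (-96 + 70)/(-239)) + K(22))**2 = ((63/13 + (-96 + 70)/(-239)) + 2*sqrt(2)/22)**2 = ((63*(1/13) - 26*(-1/239)) + 2*sqrt(2)*(1/22))**2 = ((63/13 + 26/239) + sqrt(2)/11)**2 = (15395/3107 + sqrt(2)/11)**2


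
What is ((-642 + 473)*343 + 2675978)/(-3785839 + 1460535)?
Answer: -2618011/2325304 ≈ -1.1259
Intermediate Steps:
((-642 + 473)*343 + 2675978)/(-3785839 + 1460535) = (-169*343 + 2675978)/(-2325304) = (-57967 + 2675978)*(-1/2325304) = 2618011*(-1/2325304) = -2618011/2325304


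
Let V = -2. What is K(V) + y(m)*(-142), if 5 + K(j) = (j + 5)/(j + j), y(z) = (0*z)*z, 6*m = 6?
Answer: -23/4 ≈ -5.7500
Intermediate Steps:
m = 1 (m = (⅙)*6 = 1)
y(z) = 0 (y(z) = 0*z = 0)
K(j) = -5 + (5 + j)/(2*j) (K(j) = -5 + (j + 5)/(j + j) = -5 + (5 + j)/((2*j)) = -5 + (5 + j)*(1/(2*j)) = -5 + (5 + j)/(2*j))
K(V) + y(m)*(-142) = (½)*(5 - 9*(-2))/(-2) + 0*(-142) = (½)*(-½)*(5 + 18) + 0 = (½)*(-½)*23 + 0 = -23/4 + 0 = -23/4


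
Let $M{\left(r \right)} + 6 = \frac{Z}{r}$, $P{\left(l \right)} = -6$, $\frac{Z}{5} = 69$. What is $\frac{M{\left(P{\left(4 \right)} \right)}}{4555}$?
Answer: $- \frac{127}{9110} \approx -0.013941$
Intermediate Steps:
$Z = 345$ ($Z = 5 \cdot 69 = 345$)
$M{\left(r \right)} = -6 + \frac{345}{r}$
$\frac{M{\left(P{\left(4 \right)} \right)}}{4555} = \frac{-6 + \frac{345}{-6}}{4555} = \left(-6 + 345 \left(- \frac{1}{6}\right)\right) \frac{1}{4555} = \left(-6 - \frac{115}{2}\right) \frac{1}{4555} = \left(- \frac{127}{2}\right) \frac{1}{4555} = - \frac{127}{9110}$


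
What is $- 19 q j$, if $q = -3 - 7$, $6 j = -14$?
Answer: $- \frac{1330}{3} \approx -443.33$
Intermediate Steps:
$j = - \frac{7}{3}$ ($j = \frac{1}{6} \left(-14\right) = - \frac{7}{3} \approx -2.3333$)
$q = -10$
$- 19 q j = \left(-19\right) \left(-10\right) \left(- \frac{7}{3}\right) = 190 \left(- \frac{7}{3}\right) = - \frac{1330}{3}$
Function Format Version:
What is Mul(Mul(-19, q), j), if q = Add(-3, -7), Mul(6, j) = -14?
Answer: Rational(-1330, 3) ≈ -443.33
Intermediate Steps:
j = Rational(-7, 3) (j = Mul(Rational(1, 6), -14) = Rational(-7, 3) ≈ -2.3333)
q = -10
Mul(Mul(-19, q), j) = Mul(Mul(-19, -10), Rational(-7, 3)) = Mul(190, Rational(-7, 3)) = Rational(-1330, 3)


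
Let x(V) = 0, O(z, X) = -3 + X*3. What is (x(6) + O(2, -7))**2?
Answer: 576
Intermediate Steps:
O(z, X) = -3 + 3*X
(x(6) + O(2, -7))**2 = (0 + (-3 + 3*(-7)))**2 = (0 + (-3 - 21))**2 = (0 - 24)**2 = (-24)**2 = 576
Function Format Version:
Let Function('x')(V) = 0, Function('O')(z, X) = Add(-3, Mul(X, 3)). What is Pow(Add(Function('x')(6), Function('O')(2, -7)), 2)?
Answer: 576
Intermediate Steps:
Function('O')(z, X) = Add(-3, Mul(3, X))
Pow(Add(Function('x')(6), Function('O')(2, -7)), 2) = Pow(Add(0, Add(-3, Mul(3, -7))), 2) = Pow(Add(0, Add(-3, -21)), 2) = Pow(Add(0, -24), 2) = Pow(-24, 2) = 576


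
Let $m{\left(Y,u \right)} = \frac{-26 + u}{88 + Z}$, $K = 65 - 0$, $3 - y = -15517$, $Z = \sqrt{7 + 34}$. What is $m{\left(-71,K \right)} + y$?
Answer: $\frac{119553992}{7703} - \frac{39 \sqrt{41}}{7703} \approx 15520.0$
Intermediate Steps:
$Z = \sqrt{41} \approx 6.4031$
$y = 15520$ ($y = 3 - -15517 = 3 + 15517 = 15520$)
$K = 65$ ($K = 65 + 0 = 65$)
$m{\left(Y,u \right)} = \frac{-26 + u}{88 + \sqrt{41}}$
$m{\left(-71,K \right)} + y = \frac{-26 + 65}{88 + \sqrt{41}} + 15520 = \frac{1}{88 + \sqrt{41}} \cdot 39 + 15520 = \frac{39}{88 + \sqrt{41}} + 15520 = 15520 + \frac{39}{88 + \sqrt{41}}$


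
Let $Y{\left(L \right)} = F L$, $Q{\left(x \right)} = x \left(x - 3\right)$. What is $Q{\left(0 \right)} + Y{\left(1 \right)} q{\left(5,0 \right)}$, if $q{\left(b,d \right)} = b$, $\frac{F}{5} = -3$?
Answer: $-75$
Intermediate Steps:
$F = -15$ ($F = 5 \left(-3\right) = -15$)
$Q{\left(x \right)} = x \left(-3 + x\right)$
$Y{\left(L \right)} = - 15 L$
$Q{\left(0 \right)} + Y{\left(1 \right)} q{\left(5,0 \right)} = 0 \left(-3 + 0\right) + \left(-15\right) 1 \cdot 5 = 0 \left(-3\right) - 75 = 0 - 75 = -75$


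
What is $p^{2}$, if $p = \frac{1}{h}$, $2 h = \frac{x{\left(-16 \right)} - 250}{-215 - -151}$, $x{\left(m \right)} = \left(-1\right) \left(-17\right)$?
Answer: $\frac{16384}{54289} \approx 0.30179$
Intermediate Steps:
$x{\left(m \right)} = 17$
$h = \frac{233}{128}$ ($h = \frac{\left(17 - 250\right) \frac{1}{-215 - -151}}{2} = \frac{\left(-233\right) \frac{1}{-215 + \left(-81 + 232\right)}}{2} = \frac{\left(-233\right) \frac{1}{-215 + 151}}{2} = \frac{\left(-233\right) \frac{1}{-64}}{2} = \frac{\left(-233\right) \left(- \frac{1}{64}\right)}{2} = \frac{1}{2} \cdot \frac{233}{64} = \frac{233}{128} \approx 1.8203$)
$p = \frac{128}{233}$ ($p = \frac{1}{\frac{233}{128}} = \frac{128}{233} \approx 0.54936$)
$p^{2} = \left(\frac{128}{233}\right)^{2} = \frac{16384}{54289}$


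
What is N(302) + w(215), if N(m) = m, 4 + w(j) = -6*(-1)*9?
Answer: 352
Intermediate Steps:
w(j) = 50 (w(j) = -4 - 6*(-1)*9 = -4 + 6*9 = -4 + 54 = 50)
N(302) + w(215) = 302 + 50 = 352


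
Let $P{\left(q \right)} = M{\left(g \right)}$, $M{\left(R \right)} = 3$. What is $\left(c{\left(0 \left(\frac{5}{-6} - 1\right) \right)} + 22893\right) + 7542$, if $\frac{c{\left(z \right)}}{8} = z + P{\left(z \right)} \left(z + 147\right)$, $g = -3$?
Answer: $33963$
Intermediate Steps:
$P{\left(q \right)} = 3$
$c{\left(z \right)} = 3528 + 32 z$ ($c{\left(z \right)} = 8 \left(z + 3 \left(z + 147\right)\right) = 8 \left(z + 3 \left(147 + z\right)\right) = 8 \left(z + \left(441 + 3 z\right)\right) = 8 \left(441 + 4 z\right) = 3528 + 32 z$)
$\left(c{\left(0 \left(\frac{5}{-6} - 1\right) \right)} + 22893\right) + 7542 = \left(\left(3528 + 32 \cdot 0 \left(\frac{5}{-6} - 1\right)\right) + 22893\right) + 7542 = \left(\left(3528 + 32 \cdot 0 \left(5 \left(- \frac{1}{6}\right) - 1\right)\right) + 22893\right) + 7542 = \left(\left(3528 + 32 \cdot 0 \left(- \frac{5}{6} - 1\right)\right) + 22893\right) + 7542 = \left(\left(3528 + 32 \cdot 0 \left(- \frac{11}{6}\right)\right) + 22893\right) + 7542 = \left(\left(3528 + 32 \cdot 0\right) + 22893\right) + 7542 = \left(\left(3528 + 0\right) + 22893\right) + 7542 = \left(3528 + 22893\right) + 7542 = 26421 + 7542 = 33963$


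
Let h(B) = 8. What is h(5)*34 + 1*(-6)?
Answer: 266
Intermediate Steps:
h(5)*34 + 1*(-6) = 8*34 + 1*(-6) = 272 - 6 = 266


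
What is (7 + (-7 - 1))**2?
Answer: 1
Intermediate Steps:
(7 + (-7 - 1))**2 = (7 - 8)**2 = (-1)**2 = 1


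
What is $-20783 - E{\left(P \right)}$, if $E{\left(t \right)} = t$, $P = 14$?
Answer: $-20797$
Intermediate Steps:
$-20783 - E{\left(P \right)} = -20783 - 14 = -20797$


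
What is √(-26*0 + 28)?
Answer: 2*√7 ≈ 5.2915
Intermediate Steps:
√(-26*0 + 28) = √(0 + 28) = √28 = 2*√7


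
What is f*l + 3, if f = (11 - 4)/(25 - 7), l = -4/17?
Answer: 445/153 ≈ 2.9085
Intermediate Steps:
l = -4/17 (l = -4*1/17 = -4/17 ≈ -0.23529)
f = 7/18 ≈ 0.38889
f*l + 3 = (7/18)*(-4/17) + 3 = -14/153 + 3 = 445/153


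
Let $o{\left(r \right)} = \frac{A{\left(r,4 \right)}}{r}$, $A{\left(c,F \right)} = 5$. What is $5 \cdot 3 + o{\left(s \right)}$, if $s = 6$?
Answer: $\frac{95}{6} \approx 15.833$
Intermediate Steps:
$o{\left(r \right)} = \frac{5}{r}$
$5 \cdot 3 + o{\left(s \right)} = 5 \cdot 3 + \frac{5}{6} = 15 + 5 \cdot \frac{1}{6} = 15 + \frac{5}{6} = \frac{95}{6}$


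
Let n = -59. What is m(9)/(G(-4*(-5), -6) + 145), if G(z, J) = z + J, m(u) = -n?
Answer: 59/159 ≈ 0.37107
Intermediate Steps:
m(u) = 59 (m(u) = -1*(-59) = 59)
G(z, J) = J + z
m(9)/(G(-4*(-5), -6) + 145) = 59/((-6 - 4*(-5)) + 145) = 59/((-6 + 20) + 145) = 59/(14 + 145) = 59/159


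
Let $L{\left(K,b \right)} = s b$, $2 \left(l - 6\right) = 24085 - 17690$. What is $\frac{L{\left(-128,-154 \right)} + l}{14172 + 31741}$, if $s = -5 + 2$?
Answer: $\frac{7331}{91826} \approx 0.079836$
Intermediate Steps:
$s = -3$
$l = \frac{6407}{2}$ ($l = 6 + \frac{24085 - 17690}{2} = 6 + \frac{1}{2} \cdot 6395 = 6 + \frac{6395}{2} = \frac{6407}{2} \approx 3203.5$)
$L{\left(K,b \right)} = - 3 b$
$\frac{L{\left(-128,-154 \right)} + l}{14172 + 31741} = \frac{\left(-3\right) \left(-154\right) + \frac{6407}{2}}{14172 + 31741} = \frac{462 + \frac{6407}{2}}{45913} = \frac{7331}{2} \cdot \frac{1}{45913} = \frac{7331}{91826}$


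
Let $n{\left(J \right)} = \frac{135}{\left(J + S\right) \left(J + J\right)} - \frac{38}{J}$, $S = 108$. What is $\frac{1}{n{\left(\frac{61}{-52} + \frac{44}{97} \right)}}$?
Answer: $\frac{1963735367}{102000796976} \approx 0.019252$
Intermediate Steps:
$n{\left(J \right)} = - \frac{38}{J} + \frac{135}{2 J \left(108 + J\right)}$ ($n{\left(J \right)} = \frac{135}{\left(J + 108\right) \left(J + J\right)} - \frac{38}{J} = \frac{135}{\left(108 + J\right) 2 J} - \frac{38}{J} = \frac{135}{2 J \left(108 + J\right)} - \frac{38}{J} = - \frac{38}{J} + \frac{135}{2 J \left(108 + J\right)}$)
$\frac{1}{n{\left(\frac{61}{-52} + \frac{44}{97} \right)}} = \frac{1}{\frac{1}{2} \frac{1}{\frac{61}{-52} + \frac{44}{97}} \frac{1}{108 + \left(\frac{61}{-52} + \frac{44}{97}\right)} \left(-8073 - 76 \left(\frac{61}{-52} + \frac{44}{97}\right)\right)} = \frac{1}{\frac{1}{2} \frac{1}{61 \left(- \frac{1}{52}\right) + 44 \cdot \frac{1}{97}} \frac{1}{108 + \left(61 \left(- \frac{1}{52}\right) + 44 \cdot \frac{1}{97}\right)} \left(-8073 - 76 \left(61 \left(- \frac{1}{52}\right) + 44 \cdot \frac{1}{97}\right)\right)} = \frac{1}{\frac{1}{2} \frac{1}{- \frac{61}{52} + \frac{44}{97}} \frac{1}{108 + \left(- \frac{61}{52} + \frac{44}{97}\right)} \left(-8073 - 76 \left(- \frac{61}{52} + \frac{44}{97}\right)\right)} = \frac{1}{\frac{1}{2} \frac{1}{- \frac{3629}{5044}} \frac{1}{108 - \frac{3629}{5044}} \left(-8073 - - \frac{68951}{1261}\right)} = \frac{1}{\frac{1}{2} \left(- \frac{5044}{3629}\right) \frac{1}{\frac{541123}{5044}} \left(-8073 + \frac{68951}{1261}\right)} = \frac{1}{\frac{1}{2} \left(- \frac{5044}{3629}\right) \frac{5044}{541123} \left(- \frac{10111102}{1261}\right)} = \frac{1}{\frac{102000796976}{1963735367}} = \frac{1963735367}{102000796976}$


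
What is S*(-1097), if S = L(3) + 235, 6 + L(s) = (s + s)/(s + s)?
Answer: -252310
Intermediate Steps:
L(s) = -5 (L(s) = -6 + (s + s)/(s + s) = -6 + (2*s)/((2*s)) = -6 + (2*s)*(1/(2*s)) = -6 + 1 = -5)
S = 230 (S = -5 + 235 = 230)
S*(-1097) = 230*(-1097) = -252310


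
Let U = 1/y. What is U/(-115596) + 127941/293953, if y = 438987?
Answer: 590216737875289/1356062409677196 ≈ 0.43524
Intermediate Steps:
U = 1/438987 ≈ 2.2780e-6
U/(-115596) + 127941/293953 = (1/438987)/(-115596) + 127941/293953 = (1/438987)*(-1/115596) + 127941*(1/293953) = -1/50745141252 + 11631/26723 = 590216737875289/1356062409677196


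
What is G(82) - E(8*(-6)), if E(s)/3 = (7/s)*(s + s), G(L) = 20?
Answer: -22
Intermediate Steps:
E(s) = 42 (E(s) = 3*((7/s)*(s + s)) = 3*((7/s)*(2*s)) = 3*14 = 42)
G(82) - E(8*(-6)) = 20 - 1*42 = 20 - 42 = -22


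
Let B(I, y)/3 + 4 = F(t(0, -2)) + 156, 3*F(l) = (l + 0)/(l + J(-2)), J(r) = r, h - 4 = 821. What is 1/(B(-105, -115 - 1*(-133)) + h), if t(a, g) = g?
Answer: 2/2563 ≈ 0.00078034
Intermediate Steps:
h = 825 (h = 4 + 821 = 825)
F(l) = l/(3*(-2 + l)) (F(l) = ((l + 0)/(l - 2))/3 = (l/(-2 + l))/3 = l/(3*(-2 + l)))
B(I, y) = 913/2 (B(I, y) = -12 + 3*((⅓)*(-2)/(-2 - 2) + 156) = -12 + 3*((⅓)*(-2)/(-4) + 156) = -12 + 3*((⅓)*(-2)*(-¼) + 156) = -12 + 3*(⅙ + 156) = -12 + 3*(937/6) = -12 + 937/2 = 913/2)
1/(B(-105, -115 - 1*(-133)) + h) = 1/(913/2 + 825) = 1/(2563/2) = 2/2563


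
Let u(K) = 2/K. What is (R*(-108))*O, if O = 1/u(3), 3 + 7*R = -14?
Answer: 2754/7 ≈ 393.43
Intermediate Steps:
R = -17/7 (R = -3/7 + (⅐)*(-14) = -3/7 - 2 = -17/7 ≈ -2.4286)
O = 3/2 (O = 1/(2/3) = 1/(2*(⅓)) = 1/(⅔) = 3/2 ≈ 1.5000)
(R*(-108))*O = -17/7*(-108)*(3/2) = (1836/7)*(3/2) = 2754/7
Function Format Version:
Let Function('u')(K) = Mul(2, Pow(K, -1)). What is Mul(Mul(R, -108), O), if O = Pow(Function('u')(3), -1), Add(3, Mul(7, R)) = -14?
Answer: Rational(2754, 7) ≈ 393.43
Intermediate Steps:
R = Rational(-17, 7) (R = Add(Rational(-3, 7), Mul(Rational(1, 7), -14)) = Add(Rational(-3, 7), -2) = Rational(-17, 7) ≈ -2.4286)
O = Rational(3, 2) (O = Pow(Mul(2, Pow(3, -1)), -1) = Pow(Mul(2, Rational(1, 3)), -1) = Pow(Rational(2, 3), -1) = Rational(3, 2) ≈ 1.5000)
Mul(Mul(R, -108), O) = Mul(Mul(Rational(-17, 7), -108), Rational(3, 2)) = Mul(Rational(1836, 7), Rational(3, 2)) = Rational(2754, 7)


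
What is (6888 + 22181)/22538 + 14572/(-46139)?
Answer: 1012790855/1039880782 ≈ 0.97395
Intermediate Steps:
(6888 + 22181)/22538 + 14572/(-46139) = 29069*(1/22538) + 14572*(-1/46139) = 29069/22538 - 14572/46139 = 1012790855/1039880782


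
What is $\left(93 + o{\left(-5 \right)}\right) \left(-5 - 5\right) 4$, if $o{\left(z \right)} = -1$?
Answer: $-3680$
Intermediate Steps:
$\left(93 + o{\left(-5 \right)}\right) \left(-5 - 5\right) 4 = \left(93 - 1\right) \left(-5 - 5\right) 4 = 92 \left(\left(-10\right) 4\right) = 92 \left(-40\right) = -3680$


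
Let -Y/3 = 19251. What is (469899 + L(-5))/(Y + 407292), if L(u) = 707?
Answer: 470606/349539 ≈ 1.3464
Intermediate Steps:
Y = -57753 (Y = -3*19251 = -57753)
(469899 + L(-5))/(Y + 407292) = (469899 + 707)/(-57753 + 407292) = 470606/349539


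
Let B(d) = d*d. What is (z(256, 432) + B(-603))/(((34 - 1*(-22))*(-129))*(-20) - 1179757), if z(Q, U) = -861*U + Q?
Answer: 8087/1035277 ≈ 0.0078114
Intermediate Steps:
B(d) = d**2
z(Q, U) = Q - 861*U
(z(256, 432) + B(-603))/(((34 - 1*(-22))*(-129))*(-20) - 1179757) = ((256 - 861*432) + (-603)**2)/(((34 - 1*(-22))*(-129))*(-20) - 1179757) = ((256 - 371952) + 363609)/(((34 + 22)*(-129))*(-20) - 1179757) = (-371696 + 363609)/((56*(-129))*(-20) - 1179757) = -8087/(-7224*(-20) - 1179757) = -8087/(144480 - 1179757) = -8087/(-1035277) = -8087*(-1/1035277) = 8087/1035277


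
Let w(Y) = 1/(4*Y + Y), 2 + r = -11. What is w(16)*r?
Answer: -13/80 ≈ -0.16250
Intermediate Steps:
r = -13 (r = -2 - 11 = -13)
w(Y) = 1/(5*Y)
w(16)*r = ((1/5)/16)*(-13) = ((1/5)*(1/16))*(-13) = (1/80)*(-13) = -13/80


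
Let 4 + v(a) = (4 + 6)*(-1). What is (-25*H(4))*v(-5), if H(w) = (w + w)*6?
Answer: 16800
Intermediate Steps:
H(w) = 12*w (H(w) = (2*w)*6 = 12*w)
v(a) = -14 (v(a) = -4 + (4 + 6)*(-1) = -4 + 10*(-1) = -4 - 10 = -14)
(-25*H(4))*v(-5) = -300*4*(-14) = -25*48*(-14) = -1200*(-14) = 16800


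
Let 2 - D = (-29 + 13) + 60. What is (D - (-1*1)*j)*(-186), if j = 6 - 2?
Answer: 7068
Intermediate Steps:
j = 4
D = -42 (D = 2 - ((-29 + 13) + 60) = 2 - (-16 + 60) = 2 - 1*44 = 2 - 44 = -42)
(D - (-1*1)*j)*(-186) = (-42 - (-1*1)*4)*(-186) = (-42 - (-1)*4)*(-186) = (-42 - 1*(-4))*(-186) = (-42 + 4)*(-186) = -38*(-186) = 7068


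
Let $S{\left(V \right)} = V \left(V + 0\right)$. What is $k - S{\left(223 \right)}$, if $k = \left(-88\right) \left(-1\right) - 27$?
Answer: $-49668$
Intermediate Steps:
$S{\left(V \right)} = V^{2}$ ($S{\left(V \right)} = V V = V^{2}$)
$k = 61$ ($k = 88 - 27 = 61$)
$k - S{\left(223 \right)} = 61 - 223^{2} = 61 - 49729 = -49668$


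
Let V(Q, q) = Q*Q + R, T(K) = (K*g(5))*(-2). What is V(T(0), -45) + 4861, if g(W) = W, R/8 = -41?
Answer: 4533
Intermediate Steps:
R = -328 (R = 8*(-41) = -328)
T(K) = -10*K (T(K) = (K*5)*(-2) = (5*K)*(-2) = -10*K)
V(Q, q) = -328 + Q**2 (V(Q, q) = Q*Q - 328 = Q**2 - 328 = -328 + Q**2)
V(T(0), -45) + 4861 = (-328 + (-10*0)**2) + 4861 = (-328 + 0**2) + 4861 = (-328 + 0) + 4861 = -328 + 4861 = 4533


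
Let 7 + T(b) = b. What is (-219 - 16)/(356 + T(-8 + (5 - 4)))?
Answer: -235/342 ≈ -0.68713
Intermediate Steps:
T(b) = -7 + b
(-219 - 16)/(356 + T(-8 + (5 - 4))) = (-219 - 16)/(356 + (-7 + (-8 + (5 - 4)))) = -235/(356 + (-7 + (-8 + 1))) = -235/(356 + (-7 - 7)) = -235/(356 - 14) = -235/342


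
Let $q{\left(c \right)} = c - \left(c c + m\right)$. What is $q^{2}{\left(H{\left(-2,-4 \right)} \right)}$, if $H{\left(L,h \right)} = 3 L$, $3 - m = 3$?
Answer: $1764$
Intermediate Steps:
$m = 0$ ($m = 3 - 3 = 0$)
$q{\left(c \right)} = c - c^{2}$ ($q{\left(c \right)} = c - \left(c c + 0\right) = c - \left(c^{2} + 0\right) = c - c^{2}$)
$q^{2}{\left(H{\left(-2,-4 \right)} \right)} = \left(3 \left(-2\right) \left(1 - 3 \left(-2\right)\right)\right)^{2} = \left(- 6 \left(1 - -6\right)\right)^{2} = \left(- 6 \left(1 + 6\right)\right)^{2} = \left(\left(-6\right) 7\right)^{2} = \left(-42\right)^{2} = 1764$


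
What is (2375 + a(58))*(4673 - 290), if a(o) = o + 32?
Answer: 10804095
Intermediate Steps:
a(o) = 32 + o
(2375 + a(58))*(4673 - 290) = (2375 + (32 + 58))*(4673 - 290) = (2375 + 90)*4383 = 2465*4383 = 10804095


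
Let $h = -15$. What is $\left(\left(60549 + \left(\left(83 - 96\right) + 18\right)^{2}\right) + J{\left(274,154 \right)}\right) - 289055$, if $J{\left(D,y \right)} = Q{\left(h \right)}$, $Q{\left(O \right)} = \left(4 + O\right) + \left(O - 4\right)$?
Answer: $-228511$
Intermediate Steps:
$Q{\left(O \right)} = 2 O$ ($Q{\left(O \right)} = \left(4 + O\right) + \left(O - 4\right) = \left(4 + O\right) + \left(-4 + O\right) = 2 O$)
$J{\left(D,y \right)} = -30$ ($J{\left(D,y \right)} = 2 \left(-15\right) = -30$)
$\left(\left(60549 + \left(\left(83 - 96\right) + 18\right)^{2}\right) + J{\left(274,154 \right)}\right) - 289055 = \left(\left(60549 + \left(\left(83 - 96\right) + 18\right)^{2}\right) - 30\right) - 289055 = \left(\left(60549 + \left(-13 + 18\right)^{2}\right) - 30\right) - 289055 = \left(\left(60549 + 5^{2}\right) - 30\right) - 289055 = \left(\left(60549 + 25\right) - 30\right) - 289055 = \left(60574 - 30\right) - 289055 = 60544 - 289055 = -228511$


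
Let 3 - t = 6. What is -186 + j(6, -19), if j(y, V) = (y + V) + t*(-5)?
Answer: -184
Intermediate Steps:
t = -3 (t = 3 - 1*6 = 3 - 6 = -3)
j(y, V) = 15 + V + y (j(y, V) = (y + V) - 3*(-5) = (V + y) + 15 = 15 + V + y)
-186 + j(6, -19) = -186 + (15 - 19 + 6) = -186 + 2 = -184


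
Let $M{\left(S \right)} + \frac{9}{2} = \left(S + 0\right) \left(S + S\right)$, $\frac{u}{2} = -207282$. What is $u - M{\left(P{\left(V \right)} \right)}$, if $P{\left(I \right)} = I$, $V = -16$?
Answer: $- \frac{830143}{2} \approx -4.1507 \cdot 10^{5}$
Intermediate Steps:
$u = -414564$ ($u = 2 \left(-207282\right) = -414564$)
$M{\left(S \right)} = - \frac{9}{2} + 2 S^{2}$ ($M{\left(S \right)} = - \frac{9}{2} + \left(S + 0\right) \left(S + S\right) = - \frac{9}{2} + S 2 S = - \frac{9}{2} + 2 S^{2}$)
$u - M{\left(P{\left(V \right)} \right)} = -414564 - \left(- \frac{9}{2} + 2 \left(-16\right)^{2}\right) = -414564 - \left(- \frac{9}{2} + 2 \cdot 256\right) = -414564 - \left(- \frac{9}{2} + 512\right) = -414564 - \frac{1015}{2} = - \frac{830143}{2}$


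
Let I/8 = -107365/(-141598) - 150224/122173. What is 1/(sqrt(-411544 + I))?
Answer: -I*sqrt(7697770979119886226872883)/1779887773809858 ≈ -0.0015588*I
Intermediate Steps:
I = -32617255228/8649726227 (I = 8*(-107365/(-141598) - 150224/122173) = 8*(-107365*(-1/141598) - 150224*1/122173) = 8*(107365/141598 - 150224/122173) = 8*(-8154313807/17299452454) = -32617255228/8649726227 ≈ -3.7709)
1/(sqrt(-411544 + I)) = 1/(sqrt(-411544 - 32617255228/8649726227)) = 1/(sqrt(-3559775547619716/8649726227)) = 1/(2*I*sqrt(7697770979119886226872883)/8649726227) = -I*sqrt(7697770979119886226872883)/1779887773809858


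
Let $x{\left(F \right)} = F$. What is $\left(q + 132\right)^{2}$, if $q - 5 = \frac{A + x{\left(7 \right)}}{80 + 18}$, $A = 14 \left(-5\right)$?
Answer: $\frac{3644281}{196} \approx 18593.0$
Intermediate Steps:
$A = -70$
$q = \frac{61}{14}$ ($q = 5 + \frac{-70 + 7}{80 + 18} = 5 - \frac{63}{98} = 5 - \frac{9}{14} = \frac{61}{14} \approx 4.3571$)
$\left(q + 132\right)^{2} = \left(\frac{61}{14} + 132\right)^{2} = \left(\frac{1909}{14}\right)^{2} = \frac{3644281}{196}$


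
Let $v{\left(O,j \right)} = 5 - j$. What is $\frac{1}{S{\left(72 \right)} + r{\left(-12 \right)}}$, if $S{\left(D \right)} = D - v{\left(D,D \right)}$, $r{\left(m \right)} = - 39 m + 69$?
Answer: $\frac{1}{676} \approx 0.0014793$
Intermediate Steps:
$r{\left(m \right)} = 69 - 39 m$
$S{\left(D \right)} = -5 + 2 D$ ($S{\left(D \right)} = D - \left(5 - D\right) = D + \left(-5 + D\right) = -5 + 2 D$)
$\frac{1}{S{\left(72 \right)} + r{\left(-12 \right)}} = \frac{1}{\left(-5 + 2 \cdot 72\right) + \left(69 - -468\right)} = \frac{1}{\left(-5 + 144\right) + \left(69 + 468\right)} = \frac{1}{139 + 537} = \frac{1}{676}$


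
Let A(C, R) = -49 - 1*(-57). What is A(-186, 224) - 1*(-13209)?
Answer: 13217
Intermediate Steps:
A(C, R) = 8 (A(C, R) = -49 + 57 = 8)
A(-186, 224) - 1*(-13209) = 8 - 1*(-13209) = 8 + 13209 = 13217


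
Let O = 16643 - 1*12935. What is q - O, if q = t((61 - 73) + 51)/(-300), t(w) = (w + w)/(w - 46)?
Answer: -1297787/350 ≈ -3708.0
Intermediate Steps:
t(w) = 2*w/(-46 + w) (t(w) = (2*w)/(-46 + w) = 2*w/(-46 + w))
O = 3708 (O = 16643 - 12935 = 3708)
q = 13/350 (q = (2*((61 - 73) + 51)/(-46 + ((61 - 73) + 51)))/(-300) = (2*(-12 + 51)/(-46 + (-12 + 51)))*(-1/300) = (2*39/(-46 + 39))*(-1/300) = (2*39/(-7))*(-1/300) = (2*39*(-⅐))*(-1/300) = -78/7*(-1/300) = 13/350 ≈ 0.037143)
q - O = 13/350 - 1*3708 = 13/350 - 3708 = -1297787/350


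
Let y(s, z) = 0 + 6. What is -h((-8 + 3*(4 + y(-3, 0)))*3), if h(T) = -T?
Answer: 66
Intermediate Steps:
y(s, z) = 6
-h((-8 + 3*(4 + y(-3, 0)))*3) = -(-1)*(-8 + 3*(4 + 6))*3 = -(-1)*(-8 + 3*10)*3 = -(-1)*(-8 + 30)*3 = -(-1)*22*3 = -(-1)*66 = -1*(-66) = 66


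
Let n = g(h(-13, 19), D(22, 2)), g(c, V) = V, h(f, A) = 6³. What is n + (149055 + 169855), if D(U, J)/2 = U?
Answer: 318954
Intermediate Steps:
h(f, A) = 216
D(U, J) = 2*U
n = 44 (n = 2*22 = 44)
n + (149055 + 169855) = 44 + (149055 + 169855) = 44 + 318910 = 318954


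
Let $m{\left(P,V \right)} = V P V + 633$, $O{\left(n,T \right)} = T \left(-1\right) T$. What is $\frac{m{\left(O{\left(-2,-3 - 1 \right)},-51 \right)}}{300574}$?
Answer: $- \frac{40983}{300574} \approx -0.13635$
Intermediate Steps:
$O{\left(n,T \right)} = - T^{2}$ ($O{\left(n,T \right)} = - T T = - T^{2}$)
$m{\left(P,V \right)} = 633 + P V^{2}$ ($m{\left(P,V \right)} = P V V + 633 = P V^{2} + 633 = 633 + P V^{2}$)
$\frac{m{\left(O{\left(-2,-3 - 1 \right)},-51 \right)}}{300574} = \frac{633 + - \left(-3 - 1\right)^{2} \left(-51\right)^{2}}{300574} = \left(633 + - \left(-4\right)^{2} \cdot 2601\right) \frac{1}{300574} = \left(633 + \left(-1\right) 16 \cdot 2601\right) \frac{1}{300574} = \left(633 - 41616\right) \frac{1}{300574} = \left(-40983\right) \frac{1}{300574} = - \frac{40983}{300574}$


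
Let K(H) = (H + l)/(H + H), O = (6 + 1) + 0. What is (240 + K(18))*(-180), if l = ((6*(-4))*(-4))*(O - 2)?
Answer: -45690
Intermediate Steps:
O = 7 (O = 7 + 0 = 7)
l = 480 (l = ((6*(-4))*(-4))*(7 - 2) = -24*(-4)*5 = 96*5 = 480)
K(H) = (480 + H)/(2*H) (K(H) = (H + 480)/(H + H) = (480 + H)/((2*H)) = (480 + H)*(1/(2*H)) = (480 + H)/(2*H))
(240 + K(18))*(-180) = (240 + (1/2)*(480 + 18)/18)*(-180) = (240 + (1/2)*(1/18)*498)*(-180) = (240 + 83/6)*(-180) = (1523/6)*(-180) = -45690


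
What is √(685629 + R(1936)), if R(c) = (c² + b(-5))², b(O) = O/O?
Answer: √14048231807038 ≈ 3.7481e+6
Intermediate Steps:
b(O) = 1
R(c) = (1 + c²)² (R(c) = (c² + 1)² = (1 + c²)²)
√(685629 + R(1936)) = √(685629 + (1 + 1936²)²) = √(685629 + (1 + 3748096)²) = √(685629 + 3748097²) = √(685629 + 14048231121409) = √14048231807038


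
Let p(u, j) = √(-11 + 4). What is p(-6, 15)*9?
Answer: 9*I*√7 ≈ 23.812*I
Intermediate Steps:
p(u, j) = I*√7 (p(u, j) = √(-7) = I*√7)
p(-6, 15)*9 = (I*√7)*9 = 9*I*√7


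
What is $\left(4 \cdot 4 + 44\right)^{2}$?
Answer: $3600$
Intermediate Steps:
$\left(4 \cdot 4 + 44\right)^{2} = \left(16 + 44\right)^{2} = 60^{2} = 3600$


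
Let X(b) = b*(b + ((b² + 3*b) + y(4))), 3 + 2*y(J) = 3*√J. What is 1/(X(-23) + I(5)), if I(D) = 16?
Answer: -2/20139 ≈ -9.9310e-5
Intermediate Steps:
y(J) = -3/2 + 3*√J/2 (y(J) = -3/2 + (3*√J)/2 = -3/2 + 3*√J/2)
X(b) = b*(3/2 + b² + 4*b) (X(b) = b*(b + ((b² + 3*b) + (-3/2 + 3*√4/2))) = b*(b + ((b² + 3*b) + (-3/2 + (3/2)*2))) = b*(b + ((b² + 3*b) + (-3/2 + 3))) = b*(b + ((b² + 3*b) + 3/2)) = b*(b + (3/2 + b² + 3*b)) = b*(3/2 + b² + 4*b))
1/(X(-23) + I(5)) = 1/((½)*(-23)*(3 + 2*(-23)² + 8*(-23)) + 16) = 1/((½)*(-23)*(3 + 2*529 - 184) + 16) = 1/((½)*(-23)*(3 + 1058 - 184) + 16) = 1/((½)*(-23)*877 + 16) = 1/(-20171/2 + 16) = 1/(-20139/2) = -2/20139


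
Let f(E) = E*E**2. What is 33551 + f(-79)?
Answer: -459488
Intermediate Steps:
f(E) = E**3
33551 + f(-79) = 33551 + (-79)**3 = 33551 - 493039 = -459488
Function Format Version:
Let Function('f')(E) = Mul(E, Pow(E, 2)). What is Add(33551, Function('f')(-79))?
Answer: -459488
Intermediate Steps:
Function('f')(E) = Pow(E, 3)
Add(33551, Function('f')(-79)) = Add(33551, Pow(-79, 3)) = Add(33551, -493039) = -459488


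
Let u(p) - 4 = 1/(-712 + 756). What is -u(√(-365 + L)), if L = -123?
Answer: -177/44 ≈ -4.0227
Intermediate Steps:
u(p) = 177/44 (u(p) = 4 + 1/(-712 + 756) = 4 + 1/44 = 177/44)
-u(√(-365 + L)) = -1*177/44 = -177/44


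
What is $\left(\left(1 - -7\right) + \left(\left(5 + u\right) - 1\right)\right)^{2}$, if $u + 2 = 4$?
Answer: $196$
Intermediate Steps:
$u = 2$ ($u = -2 + 4 = 2$)
$\left(\left(1 - -7\right) + \left(\left(5 + u\right) - 1\right)\right)^{2} = \left(\left(1 - -7\right) + \left(\left(5 + 2\right) - 1\right)\right)^{2} = \left(\left(1 + 7\right) + \left(7 - 1\right)\right)^{2} = \left(8 + 6\right)^{2} = 14^{2} = 196$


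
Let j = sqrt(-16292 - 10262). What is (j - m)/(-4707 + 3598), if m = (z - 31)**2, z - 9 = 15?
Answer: 49/1109 - I*sqrt(26554)/1109 ≈ 0.044184 - 0.14694*I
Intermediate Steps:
z = 24 (z = 9 + 15 = 24)
j = I*sqrt(26554) (j = sqrt(-26554) = I*sqrt(26554) ≈ 162.95*I)
m = 49 (m = (24 - 31)**2 = (-7)**2 = 49)
(j - m)/(-4707 + 3598) = (I*sqrt(26554) - 1*49)/(-4707 + 3598) = (I*sqrt(26554) - 49)/(-1109) = (-49 + I*sqrt(26554))*(-1/1109) = 49/1109 - I*sqrt(26554)/1109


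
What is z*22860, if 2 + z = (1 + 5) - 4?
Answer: 0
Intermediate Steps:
z = 0 (z = -2 + ((1 + 5) - 4) = -2 + (6 - 4) = -2 + 2 = 0)
z*22860 = 0*22860 = 0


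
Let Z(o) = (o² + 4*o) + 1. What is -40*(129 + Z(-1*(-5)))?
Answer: -7000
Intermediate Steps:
Z(o) = 1 + o² + 4*o
-40*(129 + Z(-1*(-5))) = -40*(129 + (1 + (-1*(-5))² + 4*(-1*(-5)))) = -40*(129 + (1 + 5² + 4*5)) = -40*(129 + (1 + 25 + 20)) = -40*(129 + 46) = -40*175 = -7000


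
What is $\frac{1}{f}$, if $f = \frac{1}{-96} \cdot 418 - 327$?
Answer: $- \frac{48}{15905} \approx -0.0030179$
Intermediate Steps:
$f = - \frac{15905}{48}$ ($f = \left(- \frac{1}{96}\right) 418 - 327 = - \frac{209}{48} - 327 = - \frac{15905}{48} \approx -331.35$)
$\frac{1}{f} = \frac{1}{- \frac{15905}{48}} = - \frac{48}{15905}$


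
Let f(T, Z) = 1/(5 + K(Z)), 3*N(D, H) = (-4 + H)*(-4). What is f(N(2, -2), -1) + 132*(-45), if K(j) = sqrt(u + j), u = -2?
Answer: (-5940*sqrt(3) + 29699*I)/(sqrt(3) - 5*I) ≈ -5939.8 - 0.061858*I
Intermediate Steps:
K(j) = sqrt(-2 + j)
N(D, H) = 16/3 - 4*H/3 (N(D, H) = ((-4 + H)*(-4))/3 = (16 - 4*H)/3 = 16/3 - 4*H/3)
f(T, Z) = 1/(5 + sqrt(-2 + Z))
f(N(2, -2), -1) + 132*(-45) = 1/(5 + sqrt(-2 - 1)) + 132*(-45) = 1/(5 + sqrt(-3)) - 5940 = 1/(5 + I*sqrt(3)) - 5940 = -5940 + 1/(5 + I*sqrt(3))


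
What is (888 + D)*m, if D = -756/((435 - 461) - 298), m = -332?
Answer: -886772/3 ≈ -2.9559e+5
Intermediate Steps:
D = 7/3 (D = -756/(-26 - 298) = -756/(-324) = -756*(-1/324) = 7/3 ≈ 2.3333)
(888 + D)*m = (888 + 7/3)*(-332) = (2671/3)*(-332) = -886772/3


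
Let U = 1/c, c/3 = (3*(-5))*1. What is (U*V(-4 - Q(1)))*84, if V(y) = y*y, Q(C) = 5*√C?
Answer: -756/5 ≈ -151.20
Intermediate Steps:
V(y) = y²
c = -45 (c = 3*((3*(-5))*1) = 3*(-15*1) = 3*(-15) = -45)
U = -1/45 (U = 1/(-45) = -1/45 ≈ -0.022222)
(U*V(-4 - Q(1)))*84 = -(-4 - 5*√1)²/45*84 = -(-4 - 5)²/45*84 = -1/45*(-9)²*84 = -1/45*81*84 = -9/5*84 = -756/5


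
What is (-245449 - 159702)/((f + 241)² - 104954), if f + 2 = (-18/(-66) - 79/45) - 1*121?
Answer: 99272123775/22389832874 ≈ 4.4338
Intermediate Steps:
f = -61619/495 (f = -2 + ((-18/(-66) - 79/45) - 1*121) = -2 + ((-18*(-1/66) - 79*1/45) - 121) = -2 + ((3/11 - 79/45) - 121) = -2 + (-734/495 - 121) = -2 - 60629/495 = -61619/495 ≈ -124.48)
(-245449 - 159702)/((f + 241)² - 104954) = (-245449 - 159702)/((-61619/495 + 241)² - 104954) = -405151/((57676/495)² - 104954) = -405151/(3326520976/245025 - 104954) = -405151/(-22389832874/245025) = -405151*(-245025/22389832874) = 99272123775/22389832874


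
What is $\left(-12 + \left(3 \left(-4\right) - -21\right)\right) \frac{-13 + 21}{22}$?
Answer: $- \frac{12}{11} \approx -1.0909$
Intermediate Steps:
$\left(-12 + \left(3 \left(-4\right) - -21\right)\right) \frac{-13 + 21}{22} = \left(-12 + \left(-12 + 21\right)\right) 8 \cdot \frac{1}{22} = \left(-12 + 9\right) \frac{4}{11} = \left(-3\right) \frac{4}{11} = - \frac{12}{11}$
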